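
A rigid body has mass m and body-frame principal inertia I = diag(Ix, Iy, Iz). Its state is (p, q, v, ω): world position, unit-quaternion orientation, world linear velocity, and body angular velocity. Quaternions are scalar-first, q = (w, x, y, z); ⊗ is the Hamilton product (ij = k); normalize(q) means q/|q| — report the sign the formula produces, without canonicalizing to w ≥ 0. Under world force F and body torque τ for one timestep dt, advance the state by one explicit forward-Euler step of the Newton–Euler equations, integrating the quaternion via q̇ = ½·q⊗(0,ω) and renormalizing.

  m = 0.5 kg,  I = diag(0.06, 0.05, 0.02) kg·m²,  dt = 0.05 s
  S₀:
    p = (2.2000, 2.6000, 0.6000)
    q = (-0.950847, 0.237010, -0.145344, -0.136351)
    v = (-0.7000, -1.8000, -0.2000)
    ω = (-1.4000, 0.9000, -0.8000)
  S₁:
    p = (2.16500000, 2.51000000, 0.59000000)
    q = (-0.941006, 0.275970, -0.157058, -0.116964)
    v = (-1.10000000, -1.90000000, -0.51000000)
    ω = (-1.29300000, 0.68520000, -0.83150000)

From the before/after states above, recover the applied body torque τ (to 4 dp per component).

ω₁ − ω₀ = (0.10700000, -0.21480000, -0.03150000)
I·α + gyro = (0.1500, -0.1700, 0.0000)

τ = (0.1500, -0.1700, 0.0000)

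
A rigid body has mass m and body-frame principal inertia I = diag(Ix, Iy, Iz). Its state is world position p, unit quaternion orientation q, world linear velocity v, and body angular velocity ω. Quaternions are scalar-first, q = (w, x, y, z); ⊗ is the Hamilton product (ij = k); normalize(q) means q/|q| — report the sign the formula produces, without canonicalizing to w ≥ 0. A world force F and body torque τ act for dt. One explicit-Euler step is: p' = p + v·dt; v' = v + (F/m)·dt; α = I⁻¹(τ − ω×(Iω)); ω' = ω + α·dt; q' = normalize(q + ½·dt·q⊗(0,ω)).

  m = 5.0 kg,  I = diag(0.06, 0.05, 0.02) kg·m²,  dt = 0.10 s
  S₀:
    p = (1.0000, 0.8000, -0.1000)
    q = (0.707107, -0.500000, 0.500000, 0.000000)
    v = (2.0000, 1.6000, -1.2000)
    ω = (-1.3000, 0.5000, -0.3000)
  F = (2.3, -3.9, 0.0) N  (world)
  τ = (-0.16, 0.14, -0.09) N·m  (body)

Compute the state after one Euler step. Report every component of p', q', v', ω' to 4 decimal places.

angular accel α = (-2.7417, 2.4880, -4.8250)
ω + α·dt = (-1.5742, 0.7488, -0.7825)
q⊗(0,ω) = (-0.9000000, -1.0692391, 0.2035535, 0.1878679)
q + ½dt·q⊗(0,ω), renormalized = (0.6604, -0.5521, 0.5089, 0.0094)
p + v·dt = (1.2000, 0.9600, -0.2200)
v' = v + a·dt = (2.0460, 1.5220, -1.2000)

p' = (1.2000, 0.9600, -0.2200)
q' = (0.6604, -0.5521, 0.5089, 0.0094)
v' = (2.0460, 1.5220, -1.2000)
ω' = (-1.5742, 0.7488, -0.7825)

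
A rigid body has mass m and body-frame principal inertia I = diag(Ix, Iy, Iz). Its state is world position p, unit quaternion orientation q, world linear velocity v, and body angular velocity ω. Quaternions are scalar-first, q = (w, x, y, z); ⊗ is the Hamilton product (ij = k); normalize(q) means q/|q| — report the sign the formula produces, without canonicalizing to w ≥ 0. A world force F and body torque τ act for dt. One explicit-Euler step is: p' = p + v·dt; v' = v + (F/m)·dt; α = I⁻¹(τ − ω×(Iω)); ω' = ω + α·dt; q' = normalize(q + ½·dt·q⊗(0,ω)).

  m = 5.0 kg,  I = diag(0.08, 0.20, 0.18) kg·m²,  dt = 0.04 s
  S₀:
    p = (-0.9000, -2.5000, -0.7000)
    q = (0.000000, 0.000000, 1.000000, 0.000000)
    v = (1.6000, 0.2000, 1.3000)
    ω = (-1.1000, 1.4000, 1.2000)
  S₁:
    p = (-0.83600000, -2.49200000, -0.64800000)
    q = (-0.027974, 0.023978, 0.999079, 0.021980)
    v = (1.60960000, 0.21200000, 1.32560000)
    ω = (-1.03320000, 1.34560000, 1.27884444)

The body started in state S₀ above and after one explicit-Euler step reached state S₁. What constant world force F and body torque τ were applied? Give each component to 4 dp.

rate change Δω = (0.06680000, -0.05440000, 0.07884444)
ω₀×(Iω₀) = (-0.0336, 0.1320, -0.1848)
I·α + gyro = (0.1000, -0.1400, 0.1700)
v₁ − v₀ = (0.00960000, 0.01200000, 0.02560000)
F = m·Δv/dt = (1.2000, 1.5000, 3.2000)

F = (1.2000, 1.5000, 3.2000)
τ = (0.1000, -0.1400, 0.1700)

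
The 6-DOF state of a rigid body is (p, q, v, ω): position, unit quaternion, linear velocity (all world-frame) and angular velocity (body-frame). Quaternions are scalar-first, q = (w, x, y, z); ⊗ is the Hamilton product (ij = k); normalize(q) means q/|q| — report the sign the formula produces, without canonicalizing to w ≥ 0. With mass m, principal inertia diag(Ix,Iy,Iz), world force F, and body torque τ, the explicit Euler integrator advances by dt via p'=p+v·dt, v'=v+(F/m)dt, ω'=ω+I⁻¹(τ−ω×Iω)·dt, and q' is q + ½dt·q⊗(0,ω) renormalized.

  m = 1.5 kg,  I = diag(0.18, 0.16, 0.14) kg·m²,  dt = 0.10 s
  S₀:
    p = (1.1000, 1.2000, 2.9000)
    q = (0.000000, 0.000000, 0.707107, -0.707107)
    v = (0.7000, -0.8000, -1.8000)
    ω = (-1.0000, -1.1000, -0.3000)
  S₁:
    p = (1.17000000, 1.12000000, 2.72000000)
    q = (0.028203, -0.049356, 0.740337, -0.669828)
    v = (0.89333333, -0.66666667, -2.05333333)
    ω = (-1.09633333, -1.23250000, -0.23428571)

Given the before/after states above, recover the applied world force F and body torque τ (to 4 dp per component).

F = (2.9000, 2.0000, -3.8000)
τ = (-0.1800, -0.2000, 0.0700)

rate change Δω = (-0.09633333, -0.13250000, 0.06571429)
applied torque τ = (-0.1800, -0.2000, 0.0700)
v₁ − v₀ = (0.19333333, 0.13333333, -0.25333333)
applied force F = (2.9000, 2.0000, -3.8000)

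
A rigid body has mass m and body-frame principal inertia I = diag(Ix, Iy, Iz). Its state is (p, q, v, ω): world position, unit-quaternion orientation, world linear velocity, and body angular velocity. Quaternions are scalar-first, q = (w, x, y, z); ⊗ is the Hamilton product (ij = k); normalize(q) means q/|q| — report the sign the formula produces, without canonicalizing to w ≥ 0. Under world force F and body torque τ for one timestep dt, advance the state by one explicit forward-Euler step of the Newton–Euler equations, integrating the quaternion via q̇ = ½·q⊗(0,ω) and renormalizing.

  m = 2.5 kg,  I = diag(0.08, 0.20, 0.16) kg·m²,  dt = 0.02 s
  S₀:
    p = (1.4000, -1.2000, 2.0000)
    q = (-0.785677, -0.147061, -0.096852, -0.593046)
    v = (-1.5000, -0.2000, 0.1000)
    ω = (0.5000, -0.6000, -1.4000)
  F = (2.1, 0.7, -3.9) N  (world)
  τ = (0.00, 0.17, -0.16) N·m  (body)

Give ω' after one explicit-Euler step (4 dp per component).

ω' = (0.5084, -0.5886, -1.4155)

precession coupling ω×(Iω) = (-0.0336, 0.0560, -0.0360)
(τ − ω×Iω)/I = (0.4200, 0.5700, -0.7750)
new body rate ω' = (0.5084, -0.5886, -1.4155)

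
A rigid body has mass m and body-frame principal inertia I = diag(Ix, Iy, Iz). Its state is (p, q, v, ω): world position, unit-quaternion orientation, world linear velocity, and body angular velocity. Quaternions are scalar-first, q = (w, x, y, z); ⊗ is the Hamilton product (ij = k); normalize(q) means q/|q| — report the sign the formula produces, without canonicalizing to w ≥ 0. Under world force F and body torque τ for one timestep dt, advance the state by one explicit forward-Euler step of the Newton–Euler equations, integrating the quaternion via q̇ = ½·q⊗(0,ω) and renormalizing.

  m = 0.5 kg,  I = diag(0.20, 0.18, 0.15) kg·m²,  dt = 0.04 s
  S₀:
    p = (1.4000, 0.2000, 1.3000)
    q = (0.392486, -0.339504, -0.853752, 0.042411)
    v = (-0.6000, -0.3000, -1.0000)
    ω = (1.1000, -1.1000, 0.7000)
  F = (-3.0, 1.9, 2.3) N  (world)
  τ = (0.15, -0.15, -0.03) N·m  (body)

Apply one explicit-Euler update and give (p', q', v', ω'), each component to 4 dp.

precession coupling ω×(Iω) = (0.0231, 0.0385, 0.0242)
(τ − ω×Iω)/I = (0.6345, -1.0472, -0.3613)
ω' = ω + α·dt = (1.1254, -1.1419, 0.6855)
q⊗(0,ω) = (-0.5953605, -0.1192397, -0.1474297, 1.5873218)
q' = normalize(q + ½dt·q⊗(0,ω)) = (0.3804, -0.3417, -0.8562, 0.0741)
a = (-6.0000, 3.8000, 4.6000)
p' = p + v·dt = (1.3760, 0.1880, 1.2600)
v' = v + a·dt = (-0.8400, -0.1480, -0.8160)

p' = (1.3760, 0.1880, 1.2600)
q' = (0.3804, -0.3417, -0.8562, 0.0741)
v' = (-0.8400, -0.1480, -0.8160)
ω' = (1.1254, -1.1419, 0.6855)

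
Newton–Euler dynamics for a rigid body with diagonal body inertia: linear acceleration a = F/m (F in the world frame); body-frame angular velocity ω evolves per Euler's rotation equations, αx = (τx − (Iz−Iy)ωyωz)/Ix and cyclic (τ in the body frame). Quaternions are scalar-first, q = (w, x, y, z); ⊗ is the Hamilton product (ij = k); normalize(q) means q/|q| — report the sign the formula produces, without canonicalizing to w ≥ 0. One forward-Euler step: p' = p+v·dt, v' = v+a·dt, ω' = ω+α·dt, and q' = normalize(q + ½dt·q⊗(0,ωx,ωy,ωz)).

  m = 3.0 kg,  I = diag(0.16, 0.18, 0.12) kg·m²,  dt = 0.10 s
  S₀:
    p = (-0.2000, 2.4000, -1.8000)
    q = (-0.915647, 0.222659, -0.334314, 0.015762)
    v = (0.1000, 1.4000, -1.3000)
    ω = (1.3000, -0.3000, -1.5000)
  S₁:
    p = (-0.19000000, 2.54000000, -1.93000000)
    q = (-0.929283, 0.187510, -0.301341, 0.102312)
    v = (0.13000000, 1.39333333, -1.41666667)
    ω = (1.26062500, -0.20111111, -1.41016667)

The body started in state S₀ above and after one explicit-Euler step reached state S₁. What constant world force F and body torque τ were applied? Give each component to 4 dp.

v₁ − v₀ = (0.03000000, -0.00666667, -0.11666667)
applied force F = (0.9000, -0.2000, -3.5000)
Δω = ω₁−ω₀ = (-0.03937500, 0.09888889, 0.08983333)
precession coupling = (-0.0270, -0.0780, -0.0078)
I·α + gyro = (-0.0900, 0.1000, 0.1000)

F = (0.9000, -0.2000, -3.5000)
τ = (-0.0900, 0.1000, 0.1000)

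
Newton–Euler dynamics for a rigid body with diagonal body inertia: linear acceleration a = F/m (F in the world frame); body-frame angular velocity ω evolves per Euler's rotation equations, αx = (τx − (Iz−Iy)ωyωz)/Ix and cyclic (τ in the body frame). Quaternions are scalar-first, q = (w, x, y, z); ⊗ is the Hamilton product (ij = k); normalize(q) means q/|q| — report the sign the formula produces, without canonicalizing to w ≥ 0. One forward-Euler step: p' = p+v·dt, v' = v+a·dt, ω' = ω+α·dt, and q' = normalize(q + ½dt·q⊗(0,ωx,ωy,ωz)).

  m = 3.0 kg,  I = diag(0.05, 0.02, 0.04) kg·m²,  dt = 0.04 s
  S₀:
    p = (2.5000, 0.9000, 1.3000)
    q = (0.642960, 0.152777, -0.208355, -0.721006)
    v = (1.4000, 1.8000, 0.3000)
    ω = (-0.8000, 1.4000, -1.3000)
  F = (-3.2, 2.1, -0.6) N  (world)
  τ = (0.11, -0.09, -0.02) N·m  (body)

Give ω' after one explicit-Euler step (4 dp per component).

ω' = (-0.6829, 1.1992, -1.3536)

precession coupling ω×(Iω) = (-0.0364, 0.0104, 0.0336)
angular accel α = (2.9280, -5.0200, -1.3400)
new body rate ω' = (-0.6829, 1.1992, -1.3536)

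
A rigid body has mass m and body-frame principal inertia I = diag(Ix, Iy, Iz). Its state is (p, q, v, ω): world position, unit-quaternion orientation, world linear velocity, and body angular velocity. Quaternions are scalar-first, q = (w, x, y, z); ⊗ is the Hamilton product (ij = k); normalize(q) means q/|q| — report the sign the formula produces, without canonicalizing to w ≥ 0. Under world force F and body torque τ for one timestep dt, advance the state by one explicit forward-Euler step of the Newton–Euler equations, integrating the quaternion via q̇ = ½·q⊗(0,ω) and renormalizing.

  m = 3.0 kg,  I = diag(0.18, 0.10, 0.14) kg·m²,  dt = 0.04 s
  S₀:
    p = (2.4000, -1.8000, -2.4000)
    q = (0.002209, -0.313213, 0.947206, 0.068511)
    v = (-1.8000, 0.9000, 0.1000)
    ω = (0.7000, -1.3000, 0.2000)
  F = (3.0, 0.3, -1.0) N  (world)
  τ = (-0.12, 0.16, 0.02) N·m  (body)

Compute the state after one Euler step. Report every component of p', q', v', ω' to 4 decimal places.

gyro term ω×Iω = (-0.0104, 0.0056, 0.0728)
α = I⁻¹(τ − ω×Iω) = (-0.6089, 1.5440, -0.3771)
ω' = ω + α·dt = (0.6756, -1.2382, 0.1849)
2q̇ = q⊗(0,ω) = (1.4369147, 0.2800518, 0.1077286, -0.2554255)
q + ½dt·q⊗(0,ω), renormalized = (0.0309, -0.3075, 0.9489, 0.0634)
linear accel F/m = (1.0000, 0.1000, -0.3333)
p' = p + v·dt = (2.3280, -1.7640, -2.3960)
new velocity v' = (-1.7600, 0.9040, 0.0867)

p' = (2.3280, -1.7640, -2.3960)
q' = (0.0309, -0.3075, 0.9489, 0.0634)
v' = (-1.7600, 0.9040, 0.0867)
ω' = (0.6756, -1.2382, 0.1849)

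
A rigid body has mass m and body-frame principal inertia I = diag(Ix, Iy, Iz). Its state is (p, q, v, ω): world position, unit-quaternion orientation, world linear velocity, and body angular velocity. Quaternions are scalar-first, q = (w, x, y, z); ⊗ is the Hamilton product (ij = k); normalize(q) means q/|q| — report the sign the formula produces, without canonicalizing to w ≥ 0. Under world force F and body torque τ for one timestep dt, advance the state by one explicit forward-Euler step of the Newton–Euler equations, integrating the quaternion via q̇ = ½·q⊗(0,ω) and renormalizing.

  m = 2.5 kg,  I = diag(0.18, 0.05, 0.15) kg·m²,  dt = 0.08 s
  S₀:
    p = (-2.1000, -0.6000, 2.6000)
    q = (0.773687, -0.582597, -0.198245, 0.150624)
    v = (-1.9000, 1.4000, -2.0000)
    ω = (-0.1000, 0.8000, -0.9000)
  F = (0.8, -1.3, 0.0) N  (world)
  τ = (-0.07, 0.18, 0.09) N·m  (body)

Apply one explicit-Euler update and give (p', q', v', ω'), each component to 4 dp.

angular accel α = (0.0111, 3.5460, 0.5307)
ω' = ω + α·dt = (-0.0991, 1.0837, -0.8575)
2q̇ = q⊗(0,ω) = (0.2358979, -0.0194474, 0.0795499, -1.1822204)
q + ½dt·q⊗(0,ω), renormalized = (0.7822, -0.5827, -0.1948, 0.1032)
a = (0.3200, -0.5200, 0.0000)
p' = p + v·dt = (-2.2520, -0.4880, 2.4400)
v + (F/m)dt = (-1.8744, 1.3584, -2.0000)

p' = (-2.2520, -0.4880, 2.4400)
q' = (0.7822, -0.5827, -0.1948, 0.1032)
v' = (-1.8744, 1.3584, -2.0000)
ω' = (-0.0991, 1.0837, -0.8575)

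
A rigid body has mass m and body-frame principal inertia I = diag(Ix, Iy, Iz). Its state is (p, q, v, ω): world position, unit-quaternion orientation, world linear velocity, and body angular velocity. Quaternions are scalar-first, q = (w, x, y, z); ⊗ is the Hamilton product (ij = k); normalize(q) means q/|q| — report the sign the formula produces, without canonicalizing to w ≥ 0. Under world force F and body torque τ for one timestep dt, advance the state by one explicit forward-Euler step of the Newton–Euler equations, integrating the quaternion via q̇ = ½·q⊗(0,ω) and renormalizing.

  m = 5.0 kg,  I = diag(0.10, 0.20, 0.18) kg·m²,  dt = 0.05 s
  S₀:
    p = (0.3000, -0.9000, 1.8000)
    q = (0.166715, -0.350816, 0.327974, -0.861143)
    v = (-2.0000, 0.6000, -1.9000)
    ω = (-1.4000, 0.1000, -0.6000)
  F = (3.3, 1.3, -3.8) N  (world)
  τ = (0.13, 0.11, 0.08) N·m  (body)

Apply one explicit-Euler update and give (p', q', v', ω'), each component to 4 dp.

p' = (0.2000, -0.8700, 1.7050)
q' = (0.1406, -0.3592, 0.3530, -0.8524)
v' = (-1.9670, 0.6130, -1.9380)
ω' = (-1.3356, 0.1443, -0.5739)

(τ − ω×Iω)/I = (1.2880, 0.8860, 0.5222)
new body rate ω' = (-1.3356, 0.1443, -0.5739)
2q̇ = q⊗(0,ω) = (-1.0406256, -0.3440711, 1.0117821, 0.3240530)
q' = normalize(q + ½dt·q⊗(0,ω)) = (0.1406, -0.3592, 0.3530, -0.8524)
p' = p + v·dt = (0.2000, -0.8700, 1.7050)
v + (F/m)dt = (-1.9670, 0.6130, -1.9380)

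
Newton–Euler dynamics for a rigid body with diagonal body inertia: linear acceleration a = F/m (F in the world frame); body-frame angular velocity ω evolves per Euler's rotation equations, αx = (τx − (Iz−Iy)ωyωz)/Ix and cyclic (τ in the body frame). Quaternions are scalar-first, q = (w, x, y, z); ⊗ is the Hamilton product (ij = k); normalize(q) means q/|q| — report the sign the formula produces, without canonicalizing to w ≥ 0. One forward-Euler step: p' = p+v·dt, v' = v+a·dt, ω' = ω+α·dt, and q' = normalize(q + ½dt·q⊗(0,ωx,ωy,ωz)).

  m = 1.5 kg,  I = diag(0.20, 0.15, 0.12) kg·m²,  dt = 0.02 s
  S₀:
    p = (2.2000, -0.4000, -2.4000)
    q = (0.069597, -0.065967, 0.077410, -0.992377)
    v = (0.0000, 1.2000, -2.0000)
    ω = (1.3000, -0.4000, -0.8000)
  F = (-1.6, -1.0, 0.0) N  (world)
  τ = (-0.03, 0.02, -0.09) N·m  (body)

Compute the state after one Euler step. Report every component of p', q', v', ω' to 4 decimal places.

p' = (2.2000, -0.3760, -2.4400)
q' = (0.0628, -0.0696, 0.0637, -0.9936)
v' = (-0.0213, 1.1867, -2.0000)
ω' = (1.2980, -0.3862, -0.8193)

a = F/m = (-1.0667, -0.6667, 0.0000)
new position p' = (2.2000, -0.3760, -2.4400)
new velocity v' = (-0.0213, 1.1867, -2.0000)
gyro term ω×Iω = (-0.0096, -0.0832, 0.0260)
(τ − ω×Iω)/I = (-0.1020, 0.6880, -0.9667)
new body rate ω' = (1.2980, -0.3862, -0.8193)
Hamilton product q⊗(0,ω) = (-0.6771805, -0.3684027, -1.3707025, -0.1299238)
q + ½dt·q⊗(0,ω), renormalized = (0.0628, -0.0696, 0.0637, -0.9936)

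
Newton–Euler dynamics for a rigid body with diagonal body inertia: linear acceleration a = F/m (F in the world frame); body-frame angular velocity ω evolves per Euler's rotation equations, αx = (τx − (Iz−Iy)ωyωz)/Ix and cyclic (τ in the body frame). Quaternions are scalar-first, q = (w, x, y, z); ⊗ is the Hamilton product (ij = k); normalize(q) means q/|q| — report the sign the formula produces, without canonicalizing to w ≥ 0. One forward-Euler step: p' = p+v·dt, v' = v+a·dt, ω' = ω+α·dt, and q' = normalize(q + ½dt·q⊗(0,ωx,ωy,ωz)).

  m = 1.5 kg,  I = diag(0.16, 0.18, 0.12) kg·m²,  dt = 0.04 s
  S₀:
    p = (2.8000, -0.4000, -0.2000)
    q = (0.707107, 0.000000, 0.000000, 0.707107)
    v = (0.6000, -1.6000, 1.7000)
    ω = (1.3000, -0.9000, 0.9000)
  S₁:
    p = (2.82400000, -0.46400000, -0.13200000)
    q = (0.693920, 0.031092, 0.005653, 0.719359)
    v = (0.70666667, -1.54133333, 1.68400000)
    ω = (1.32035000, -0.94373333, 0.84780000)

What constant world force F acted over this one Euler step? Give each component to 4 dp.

Δv = v₁−v₀ = (0.10666667, 0.05866667, -0.01600000)
applied force F = (4.0000, 2.2000, -0.6000)

F = (4.0000, 2.2000, -0.6000)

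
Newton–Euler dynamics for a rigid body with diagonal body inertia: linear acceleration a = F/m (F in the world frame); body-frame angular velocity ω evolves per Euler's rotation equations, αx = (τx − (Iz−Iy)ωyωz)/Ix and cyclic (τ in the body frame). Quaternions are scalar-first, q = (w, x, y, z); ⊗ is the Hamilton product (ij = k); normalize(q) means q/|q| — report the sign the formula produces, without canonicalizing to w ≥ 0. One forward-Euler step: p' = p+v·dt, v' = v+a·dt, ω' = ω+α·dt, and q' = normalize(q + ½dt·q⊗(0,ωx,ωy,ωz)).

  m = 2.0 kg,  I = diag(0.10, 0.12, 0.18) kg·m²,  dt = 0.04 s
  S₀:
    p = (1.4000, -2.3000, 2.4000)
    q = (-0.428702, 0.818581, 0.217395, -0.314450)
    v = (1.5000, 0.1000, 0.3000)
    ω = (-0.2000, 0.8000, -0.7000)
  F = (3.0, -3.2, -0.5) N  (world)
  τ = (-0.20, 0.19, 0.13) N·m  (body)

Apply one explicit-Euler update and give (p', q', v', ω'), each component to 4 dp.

a = F/m = (1.5000, -1.6000, -0.2500)
p' = p + v·dt = (1.4600, -2.2960, 2.4120)
v + (F/m)dt = (1.5600, 0.0360, 0.2900)
(τ − ω×Iω)/I = (-1.6640, 1.6767, 0.7400)
ω + α·dt = (-0.2666, 0.8671, -0.6704)
2q̇ = q⊗(0,ω) = (-0.2303148, 0.1851239, 0.2929351, 0.9984352)
q' = normalize(q + ½dt·q⊗(0,ω)) = (-0.4332, 0.8221, 0.2232, -0.2944)

p' = (1.4600, -2.2960, 2.4120)
q' = (-0.4332, 0.8221, 0.2232, -0.2944)
v' = (1.5600, 0.0360, 0.2900)
ω' = (-0.2666, 0.8671, -0.6704)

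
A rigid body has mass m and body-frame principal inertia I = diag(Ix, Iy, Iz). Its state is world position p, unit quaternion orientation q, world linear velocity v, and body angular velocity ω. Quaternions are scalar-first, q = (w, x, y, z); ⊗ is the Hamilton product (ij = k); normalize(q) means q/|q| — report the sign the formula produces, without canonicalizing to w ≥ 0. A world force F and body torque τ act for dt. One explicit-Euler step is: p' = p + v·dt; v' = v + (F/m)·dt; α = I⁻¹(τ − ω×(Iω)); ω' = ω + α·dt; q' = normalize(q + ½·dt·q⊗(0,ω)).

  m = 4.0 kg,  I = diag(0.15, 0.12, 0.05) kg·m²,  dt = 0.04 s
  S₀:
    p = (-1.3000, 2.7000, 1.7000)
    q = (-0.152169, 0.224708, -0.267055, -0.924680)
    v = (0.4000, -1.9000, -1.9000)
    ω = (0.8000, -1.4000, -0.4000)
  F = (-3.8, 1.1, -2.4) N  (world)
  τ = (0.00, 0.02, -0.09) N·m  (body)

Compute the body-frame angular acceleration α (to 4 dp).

precession coupling ω×(Iω) = (-0.0392, -0.0320, 0.0336)
α = I⁻¹(τ − ω×Iω) = (0.2613, 0.4333, -2.4720)

α = (0.2613, 0.4333, -2.4720)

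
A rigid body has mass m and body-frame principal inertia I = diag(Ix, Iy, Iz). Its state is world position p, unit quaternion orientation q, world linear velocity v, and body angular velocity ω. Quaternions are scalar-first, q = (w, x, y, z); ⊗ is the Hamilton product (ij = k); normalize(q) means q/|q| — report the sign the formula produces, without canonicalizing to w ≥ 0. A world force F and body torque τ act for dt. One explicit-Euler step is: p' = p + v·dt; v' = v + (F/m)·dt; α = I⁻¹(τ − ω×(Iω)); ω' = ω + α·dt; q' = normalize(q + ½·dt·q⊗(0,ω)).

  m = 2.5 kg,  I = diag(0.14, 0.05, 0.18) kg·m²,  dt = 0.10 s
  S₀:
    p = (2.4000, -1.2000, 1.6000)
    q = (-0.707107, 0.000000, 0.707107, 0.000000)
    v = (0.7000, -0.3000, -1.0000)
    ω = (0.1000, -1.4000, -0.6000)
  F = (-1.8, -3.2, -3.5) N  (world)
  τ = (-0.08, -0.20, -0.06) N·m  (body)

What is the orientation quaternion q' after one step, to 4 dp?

q⊗(0,ω) = (0.9899498, -0.4949749, 0.9899498, 0.3535535)
updated quaternion q' = (-0.6557, -0.0247, 0.7544, 0.0176)

q' = (-0.6557, -0.0247, 0.7544, 0.0176)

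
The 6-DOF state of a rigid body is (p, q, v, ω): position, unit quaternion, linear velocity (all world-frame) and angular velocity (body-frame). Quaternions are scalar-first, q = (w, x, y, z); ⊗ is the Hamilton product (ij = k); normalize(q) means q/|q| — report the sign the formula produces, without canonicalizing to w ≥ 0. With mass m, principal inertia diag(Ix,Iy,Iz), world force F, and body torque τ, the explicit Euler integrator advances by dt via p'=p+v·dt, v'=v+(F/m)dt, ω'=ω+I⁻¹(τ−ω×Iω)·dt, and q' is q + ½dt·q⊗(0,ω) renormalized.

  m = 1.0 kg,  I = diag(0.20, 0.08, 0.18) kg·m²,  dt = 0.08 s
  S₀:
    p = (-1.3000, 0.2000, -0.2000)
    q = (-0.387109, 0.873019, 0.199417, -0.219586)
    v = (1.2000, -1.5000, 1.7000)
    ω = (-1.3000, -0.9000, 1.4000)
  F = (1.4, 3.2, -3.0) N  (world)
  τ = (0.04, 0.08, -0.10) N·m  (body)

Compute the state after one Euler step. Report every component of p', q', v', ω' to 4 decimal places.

new position p' = (-1.2040, 0.0800, -0.0640)
v' = v + a·dt = (1.3120, -1.2440, 1.4600)
(τ − ω×Iω)/I = (0.8300, 1.4550, 0.2244)
ω' = ω + α·dt = (-1.2336, -0.7836, 1.4180)
2q̇ = q⊗(0,ω) = (1.6218204, 0.5847981, -0.5883667, -1.0684276)
updated quaternion q' = (-0.3211, 0.8932, 0.1753, -0.2614)

p' = (-1.2040, 0.0800, -0.0640)
q' = (-0.3211, 0.8932, 0.1753, -0.2614)
v' = (1.3120, -1.2440, 1.4600)
ω' = (-1.2336, -0.7836, 1.4180)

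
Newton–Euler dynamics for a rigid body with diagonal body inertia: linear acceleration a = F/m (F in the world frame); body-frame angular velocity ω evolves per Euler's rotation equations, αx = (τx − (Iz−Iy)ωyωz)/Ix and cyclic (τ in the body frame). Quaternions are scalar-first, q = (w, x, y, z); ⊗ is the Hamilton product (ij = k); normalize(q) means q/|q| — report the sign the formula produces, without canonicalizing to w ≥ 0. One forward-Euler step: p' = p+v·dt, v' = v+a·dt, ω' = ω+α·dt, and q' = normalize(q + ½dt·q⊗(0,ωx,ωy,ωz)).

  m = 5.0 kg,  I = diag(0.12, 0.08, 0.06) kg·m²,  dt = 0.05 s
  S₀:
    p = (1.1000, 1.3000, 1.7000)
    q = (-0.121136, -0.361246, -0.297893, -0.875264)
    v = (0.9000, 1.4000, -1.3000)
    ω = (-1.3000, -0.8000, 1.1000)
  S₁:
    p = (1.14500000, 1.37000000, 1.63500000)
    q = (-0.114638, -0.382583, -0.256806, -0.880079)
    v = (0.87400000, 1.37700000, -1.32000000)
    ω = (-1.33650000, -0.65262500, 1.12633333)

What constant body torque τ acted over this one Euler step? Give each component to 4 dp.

τ = (-0.0700, 0.1500, -0.0100)

Δω = ω₁−ω₀ = (-0.03650000, 0.14737500, 0.02633333)
precession coupling = (0.0176, -0.0858, -0.0416)
applied torque τ = (-0.0700, 0.1500, -0.0100)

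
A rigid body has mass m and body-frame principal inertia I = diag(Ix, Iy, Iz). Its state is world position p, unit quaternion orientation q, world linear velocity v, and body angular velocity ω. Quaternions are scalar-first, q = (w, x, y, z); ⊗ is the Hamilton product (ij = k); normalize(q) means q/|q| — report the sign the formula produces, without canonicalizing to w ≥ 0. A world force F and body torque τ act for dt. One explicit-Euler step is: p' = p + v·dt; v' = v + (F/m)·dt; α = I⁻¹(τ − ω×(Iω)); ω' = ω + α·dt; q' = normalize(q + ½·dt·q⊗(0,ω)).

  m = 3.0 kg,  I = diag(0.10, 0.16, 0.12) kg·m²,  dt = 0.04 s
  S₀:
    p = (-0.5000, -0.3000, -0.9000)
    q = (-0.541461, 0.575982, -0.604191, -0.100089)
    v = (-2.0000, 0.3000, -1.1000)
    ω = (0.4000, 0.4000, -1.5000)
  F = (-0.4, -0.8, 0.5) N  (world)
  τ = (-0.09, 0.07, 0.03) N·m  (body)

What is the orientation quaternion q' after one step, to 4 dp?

q' = (-0.5440, 0.5903, -0.5917, -0.0744)

q⊗(0,ω) = (-0.1388499, 0.7297377, 0.6073530, 1.2842607)
q' = normalize(q + ½dt·q⊗(0,ω)) = (-0.5440, 0.5903, -0.5917, -0.0744)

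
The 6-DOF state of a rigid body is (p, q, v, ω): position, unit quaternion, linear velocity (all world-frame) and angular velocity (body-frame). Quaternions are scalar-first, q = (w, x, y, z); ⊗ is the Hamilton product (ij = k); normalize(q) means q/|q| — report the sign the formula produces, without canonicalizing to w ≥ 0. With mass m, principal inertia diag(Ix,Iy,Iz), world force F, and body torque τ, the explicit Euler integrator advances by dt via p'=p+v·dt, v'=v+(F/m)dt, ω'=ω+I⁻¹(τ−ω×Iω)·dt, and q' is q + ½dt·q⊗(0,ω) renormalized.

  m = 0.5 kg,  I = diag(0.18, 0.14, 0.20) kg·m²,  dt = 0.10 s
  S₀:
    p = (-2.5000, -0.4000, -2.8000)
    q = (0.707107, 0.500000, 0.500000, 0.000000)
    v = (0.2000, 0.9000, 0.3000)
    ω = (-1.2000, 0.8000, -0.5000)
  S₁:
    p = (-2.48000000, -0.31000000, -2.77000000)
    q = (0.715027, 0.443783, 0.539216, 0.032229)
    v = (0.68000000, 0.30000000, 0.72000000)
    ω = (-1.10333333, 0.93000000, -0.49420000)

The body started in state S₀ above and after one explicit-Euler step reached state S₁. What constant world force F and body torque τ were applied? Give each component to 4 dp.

F = (2.4000, -3.0000, 2.1000)
τ = (0.1500, 0.1700, 0.0500)

Δv = v₁−v₀ = (0.48000000, -0.60000000, 0.42000000)
F = m·Δv/dt = (2.4000, -3.0000, 2.1000)
ω₁ − ω₀ = (0.09666667, 0.13000000, 0.00580000)
τ = I·(Δω/dt) + ω₀×(Iω₀) = (0.1500, 0.1700, 0.0500)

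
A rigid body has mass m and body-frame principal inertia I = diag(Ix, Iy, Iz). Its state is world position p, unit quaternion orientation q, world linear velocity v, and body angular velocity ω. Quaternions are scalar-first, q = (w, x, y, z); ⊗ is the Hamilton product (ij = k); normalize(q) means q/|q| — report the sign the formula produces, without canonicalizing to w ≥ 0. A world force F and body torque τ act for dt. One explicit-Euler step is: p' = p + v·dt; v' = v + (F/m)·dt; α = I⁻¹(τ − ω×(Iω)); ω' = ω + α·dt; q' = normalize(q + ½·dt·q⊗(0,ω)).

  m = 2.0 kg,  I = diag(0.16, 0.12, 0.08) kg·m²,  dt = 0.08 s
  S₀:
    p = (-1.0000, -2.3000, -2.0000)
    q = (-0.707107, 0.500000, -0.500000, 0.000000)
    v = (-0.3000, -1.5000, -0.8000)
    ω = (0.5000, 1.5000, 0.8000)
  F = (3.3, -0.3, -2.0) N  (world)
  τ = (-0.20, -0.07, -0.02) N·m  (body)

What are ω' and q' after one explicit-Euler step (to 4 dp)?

ω' = (0.4240, 1.4320, 0.8100)
q' = (-0.6854, 0.4687, -0.5570, 0.0173)

α = I⁻¹(τ − ω×Iω) = (-0.9500, -0.8500, 0.1250)
new body rate ω' = (0.4240, 1.4320, 0.8100)
q⊗(0,ω) = (0.5000000, -0.7535535, -1.4606605, 0.4343144)
updated quaternion q' = (-0.6854, 0.4687, -0.5570, 0.0173)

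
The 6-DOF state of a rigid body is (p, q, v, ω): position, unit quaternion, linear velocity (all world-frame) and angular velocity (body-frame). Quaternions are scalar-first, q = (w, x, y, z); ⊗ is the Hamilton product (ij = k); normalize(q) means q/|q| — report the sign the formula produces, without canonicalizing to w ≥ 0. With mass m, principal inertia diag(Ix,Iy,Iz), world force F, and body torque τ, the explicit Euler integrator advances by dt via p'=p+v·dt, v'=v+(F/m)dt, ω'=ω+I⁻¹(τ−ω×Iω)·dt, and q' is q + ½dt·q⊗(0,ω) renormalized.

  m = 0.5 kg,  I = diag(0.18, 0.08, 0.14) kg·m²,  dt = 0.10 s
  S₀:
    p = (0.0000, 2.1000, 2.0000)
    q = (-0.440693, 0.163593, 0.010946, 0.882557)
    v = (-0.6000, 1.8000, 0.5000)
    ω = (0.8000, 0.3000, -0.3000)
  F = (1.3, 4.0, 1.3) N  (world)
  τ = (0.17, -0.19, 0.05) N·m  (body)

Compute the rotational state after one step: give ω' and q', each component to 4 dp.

ω' = (0.8974, 0.0745, -0.2471)
q' = (-0.4337, 0.1324, 0.0420, 0.8903)

gyro term ω×Iω = (-0.0054, -0.0096, -0.0240)
α = I⁻¹(τ − ω×Iω) = (0.9744, -2.2550, 0.5286)
ω' = ω + α·dt = (0.8974, 0.0745, -0.2471)
q⊗(0,ω) = (0.1306089, -0.6206053, 0.6229156, 0.1725290)
q + ½dt·q⊗(0,ω), renormalized = (-0.4337, 0.1324, 0.0420, 0.8903)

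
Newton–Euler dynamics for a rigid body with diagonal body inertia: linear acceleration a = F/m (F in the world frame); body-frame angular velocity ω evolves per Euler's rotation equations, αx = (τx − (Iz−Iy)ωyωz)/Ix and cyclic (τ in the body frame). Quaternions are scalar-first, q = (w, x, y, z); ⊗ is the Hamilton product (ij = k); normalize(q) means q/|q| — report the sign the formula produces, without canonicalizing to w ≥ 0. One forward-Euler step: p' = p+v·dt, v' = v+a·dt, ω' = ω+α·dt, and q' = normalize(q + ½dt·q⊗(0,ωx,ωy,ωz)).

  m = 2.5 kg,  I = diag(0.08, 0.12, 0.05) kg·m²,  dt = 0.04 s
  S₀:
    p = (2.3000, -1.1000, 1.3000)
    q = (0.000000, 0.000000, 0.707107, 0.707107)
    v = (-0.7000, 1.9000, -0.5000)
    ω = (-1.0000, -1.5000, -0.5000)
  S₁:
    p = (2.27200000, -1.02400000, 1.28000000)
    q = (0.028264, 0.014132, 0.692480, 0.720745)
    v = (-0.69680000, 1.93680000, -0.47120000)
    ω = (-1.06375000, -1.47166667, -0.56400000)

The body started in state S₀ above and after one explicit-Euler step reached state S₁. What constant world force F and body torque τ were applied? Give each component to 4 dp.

rate change Δω = (-0.06375000, 0.02833333, -0.06400000)
gyro term ω₀×Iω₀ = (-0.0525, 0.0150, 0.0600)
applied torque τ = (-0.1800, 0.1000, -0.0200)
velocity change Δv = (0.00320000, 0.03680000, 0.02880000)
m·(v₁−v₀)/dt = (0.2000, 2.3000, 1.8000)

F = (0.2000, 2.3000, 1.8000)
τ = (-0.1800, 0.1000, -0.0200)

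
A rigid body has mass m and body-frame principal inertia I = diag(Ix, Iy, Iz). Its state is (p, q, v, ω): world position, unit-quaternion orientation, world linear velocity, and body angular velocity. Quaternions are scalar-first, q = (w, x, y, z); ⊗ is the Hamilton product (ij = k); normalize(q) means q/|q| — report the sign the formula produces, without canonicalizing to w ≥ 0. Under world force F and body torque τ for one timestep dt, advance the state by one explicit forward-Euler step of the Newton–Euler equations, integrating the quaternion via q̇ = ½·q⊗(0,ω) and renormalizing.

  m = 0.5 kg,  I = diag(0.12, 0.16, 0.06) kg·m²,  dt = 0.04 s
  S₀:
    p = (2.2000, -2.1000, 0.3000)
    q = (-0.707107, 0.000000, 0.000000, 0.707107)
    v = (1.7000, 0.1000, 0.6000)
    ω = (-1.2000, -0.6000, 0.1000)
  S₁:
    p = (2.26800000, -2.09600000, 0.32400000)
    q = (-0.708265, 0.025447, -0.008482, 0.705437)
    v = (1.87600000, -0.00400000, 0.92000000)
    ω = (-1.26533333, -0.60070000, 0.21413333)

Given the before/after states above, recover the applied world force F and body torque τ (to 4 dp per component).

Δv = v₁−v₀ = (0.17600000, -0.10400000, 0.32000000)
applied force F = (2.2000, -1.3000, 4.0000)
Δω = ω₁−ω₀ = (-0.06533333, -0.00070000, 0.11413333)
gyro term ω₀×Iω₀ = (0.0060, -0.0072, 0.0288)
τ = I·(Δω/dt) + ω₀×(Iω₀) = (-0.1900, -0.0100, 0.2000)

F = (2.2000, -1.3000, 4.0000)
τ = (-0.1900, -0.0100, 0.2000)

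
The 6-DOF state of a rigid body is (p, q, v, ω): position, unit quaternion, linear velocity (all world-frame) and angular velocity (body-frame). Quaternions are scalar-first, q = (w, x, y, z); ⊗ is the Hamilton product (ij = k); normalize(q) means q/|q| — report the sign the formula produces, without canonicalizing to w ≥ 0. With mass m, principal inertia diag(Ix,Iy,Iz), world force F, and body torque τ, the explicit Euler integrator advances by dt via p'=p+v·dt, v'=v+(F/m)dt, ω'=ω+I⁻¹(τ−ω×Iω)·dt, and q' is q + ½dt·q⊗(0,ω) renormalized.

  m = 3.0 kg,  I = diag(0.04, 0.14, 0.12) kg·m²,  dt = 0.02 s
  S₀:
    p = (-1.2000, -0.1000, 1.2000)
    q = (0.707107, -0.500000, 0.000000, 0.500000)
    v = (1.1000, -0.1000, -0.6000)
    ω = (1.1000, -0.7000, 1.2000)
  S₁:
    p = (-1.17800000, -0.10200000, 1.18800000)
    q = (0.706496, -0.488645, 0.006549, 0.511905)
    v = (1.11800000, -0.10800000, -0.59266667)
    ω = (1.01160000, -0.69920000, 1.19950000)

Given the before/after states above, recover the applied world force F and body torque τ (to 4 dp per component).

v₁ − v₀ = (0.01800000, -0.00800000, 0.00733333)
F = m·Δv/dt = (2.7000, -1.2000, 1.1000)
rate change Δω = (-0.08840000, 0.00080000, -0.00050000)
ω₀×(Iω₀) = (0.0168, -0.1056, -0.0770)
τ = I·(Δω/dt) + ω₀×(Iω₀) = (-0.1600, -0.1000, -0.0800)

F = (2.7000, -1.2000, 1.1000)
τ = (-0.1600, -0.1000, -0.0800)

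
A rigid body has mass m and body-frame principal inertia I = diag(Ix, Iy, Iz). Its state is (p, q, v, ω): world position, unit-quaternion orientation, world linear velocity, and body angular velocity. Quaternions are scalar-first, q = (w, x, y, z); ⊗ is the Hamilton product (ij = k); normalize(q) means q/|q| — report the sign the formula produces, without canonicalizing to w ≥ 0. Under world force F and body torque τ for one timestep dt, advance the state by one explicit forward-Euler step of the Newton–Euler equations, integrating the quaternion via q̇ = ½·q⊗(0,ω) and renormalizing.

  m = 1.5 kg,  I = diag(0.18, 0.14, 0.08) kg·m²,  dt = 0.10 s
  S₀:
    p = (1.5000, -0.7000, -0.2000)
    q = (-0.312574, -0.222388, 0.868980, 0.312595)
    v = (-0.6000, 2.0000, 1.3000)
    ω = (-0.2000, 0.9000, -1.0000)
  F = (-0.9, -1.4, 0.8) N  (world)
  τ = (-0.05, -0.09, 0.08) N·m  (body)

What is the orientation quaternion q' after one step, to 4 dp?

2q̇ = q⊗(0,ω) = (-0.5139646, -1.0878007, -0.5662236, 0.2862208)
updated quaternion q' = (-0.3375, -0.2761, 0.8387, 0.3262)

q' = (-0.3375, -0.2761, 0.8387, 0.3262)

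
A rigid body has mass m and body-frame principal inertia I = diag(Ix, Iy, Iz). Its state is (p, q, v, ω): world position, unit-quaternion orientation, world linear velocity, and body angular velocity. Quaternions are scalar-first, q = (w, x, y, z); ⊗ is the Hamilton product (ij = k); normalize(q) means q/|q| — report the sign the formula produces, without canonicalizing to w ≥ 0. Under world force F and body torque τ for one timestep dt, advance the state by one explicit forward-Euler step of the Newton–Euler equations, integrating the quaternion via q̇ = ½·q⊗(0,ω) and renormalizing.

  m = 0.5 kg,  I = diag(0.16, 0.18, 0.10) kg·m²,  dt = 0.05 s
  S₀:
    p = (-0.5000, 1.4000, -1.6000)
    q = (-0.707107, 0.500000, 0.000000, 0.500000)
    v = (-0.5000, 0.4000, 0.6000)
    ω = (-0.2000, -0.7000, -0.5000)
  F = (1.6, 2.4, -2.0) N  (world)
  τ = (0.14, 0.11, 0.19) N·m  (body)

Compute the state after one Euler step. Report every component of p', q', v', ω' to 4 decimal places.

α = I⁻¹(τ − ω×Iω) = (1.0500, 0.5778, 1.8720)
ω + α·dt = (-0.1475, -0.6711, -0.4064)
2q̇ = q⊗(0,ω) = (0.3500000, 0.4914214, 0.6449749, 0.0035535)
q' = normalize(q + ½dt·q⊗(0,ω)) = (-0.6982, 0.5122, 0.0161, 0.5000)
p' = p + v·dt = (-0.5250, 1.4200, -1.5700)
new velocity v' = (-0.3400, 0.6400, 0.4000)

p' = (-0.5250, 1.4200, -1.5700)
q' = (-0.6982, 0.5122, 0.0161, 0.5000)
v' = (-0.3400, 0.6400, 0.4000)
ω' = (-0.1475, -0.6711, -0.4064)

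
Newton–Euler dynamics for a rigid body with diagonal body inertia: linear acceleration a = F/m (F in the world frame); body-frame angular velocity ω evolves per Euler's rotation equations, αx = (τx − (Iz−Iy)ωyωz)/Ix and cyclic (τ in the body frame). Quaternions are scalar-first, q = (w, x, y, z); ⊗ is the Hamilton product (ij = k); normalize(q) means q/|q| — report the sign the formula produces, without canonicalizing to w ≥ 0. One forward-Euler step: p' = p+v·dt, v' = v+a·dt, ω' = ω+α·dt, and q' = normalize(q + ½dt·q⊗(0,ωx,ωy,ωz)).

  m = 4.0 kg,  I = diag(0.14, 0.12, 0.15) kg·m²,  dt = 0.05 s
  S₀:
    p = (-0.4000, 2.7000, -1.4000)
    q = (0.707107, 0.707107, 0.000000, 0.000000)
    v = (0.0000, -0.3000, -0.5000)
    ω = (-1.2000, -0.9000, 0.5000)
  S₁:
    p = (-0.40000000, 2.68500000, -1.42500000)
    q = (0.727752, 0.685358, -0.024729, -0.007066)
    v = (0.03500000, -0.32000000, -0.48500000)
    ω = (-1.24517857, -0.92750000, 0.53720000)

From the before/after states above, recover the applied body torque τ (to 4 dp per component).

ω₁ − ω₀ = (-0.04517857, -0.02750000, 0.03720000)
gyro term ω₀×Iω₀ = (-0.0135, 0.0060, -0.0216)
τ = I·(Δω/dt) + ω₀×(Iω₀) = (-0.1400, -0.0600, 0.0900)

τ = (-0.1400, -0.0600, 0.0900)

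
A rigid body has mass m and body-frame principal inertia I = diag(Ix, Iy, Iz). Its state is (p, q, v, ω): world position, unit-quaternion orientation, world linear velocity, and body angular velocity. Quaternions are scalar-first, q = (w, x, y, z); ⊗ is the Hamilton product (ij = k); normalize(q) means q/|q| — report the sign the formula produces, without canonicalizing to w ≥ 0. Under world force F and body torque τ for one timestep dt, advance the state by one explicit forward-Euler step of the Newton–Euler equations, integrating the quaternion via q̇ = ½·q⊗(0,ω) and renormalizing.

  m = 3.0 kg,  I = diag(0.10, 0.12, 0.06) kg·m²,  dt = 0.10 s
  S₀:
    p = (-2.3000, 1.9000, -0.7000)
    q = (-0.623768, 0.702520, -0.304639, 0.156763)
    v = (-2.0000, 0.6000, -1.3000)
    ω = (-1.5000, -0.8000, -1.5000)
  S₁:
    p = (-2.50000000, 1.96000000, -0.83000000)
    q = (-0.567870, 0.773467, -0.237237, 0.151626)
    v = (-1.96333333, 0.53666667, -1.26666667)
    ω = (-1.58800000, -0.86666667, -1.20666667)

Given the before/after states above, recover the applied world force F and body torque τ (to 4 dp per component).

Δω = ω₁−ω₀ = (-0.08800000, -0.06666667, 0.29333333)
τ = I·(Δω/dt) + ω₀×(Iω₀) = (-0.1600, 0.0100, 0.2000)
v₁ − v₀ = (0.03666667, -0.06333333, 0.03333333)
m·(v₁−v₀)/dt = (1.1000, -1.9000, 1.0000)

F = (1.1000, -1.9000, 1.0000)
τ = (-0.1600, 0.0100, 0.2000)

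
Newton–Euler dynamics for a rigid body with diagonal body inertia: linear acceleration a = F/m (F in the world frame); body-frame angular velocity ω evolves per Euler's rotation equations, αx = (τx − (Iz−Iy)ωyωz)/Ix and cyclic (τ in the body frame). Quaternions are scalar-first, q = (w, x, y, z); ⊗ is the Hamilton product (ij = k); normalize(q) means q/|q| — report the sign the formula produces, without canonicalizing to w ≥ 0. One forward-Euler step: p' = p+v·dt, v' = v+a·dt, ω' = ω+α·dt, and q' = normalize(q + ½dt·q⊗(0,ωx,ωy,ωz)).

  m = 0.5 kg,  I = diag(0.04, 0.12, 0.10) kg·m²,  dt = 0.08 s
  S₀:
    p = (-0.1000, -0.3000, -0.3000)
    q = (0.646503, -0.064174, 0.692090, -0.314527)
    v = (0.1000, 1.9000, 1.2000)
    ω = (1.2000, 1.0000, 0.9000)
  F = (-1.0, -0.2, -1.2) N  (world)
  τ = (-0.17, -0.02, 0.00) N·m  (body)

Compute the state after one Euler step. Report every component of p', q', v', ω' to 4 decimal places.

p' = (-0.0920, -0.1480, -0.2040)
q' = (0.6316, 0.0043, 0.7033, -0.3262)
v' = (-0.0600, 1.8680, 1.0080)
ω' = (0.8960, 1.0299, 0.8232)

a = (-2.0000, -0.4000, -2.4000)
p' = p + v·dt = (-0.0920, -0.1480, -0.2040)
new velocity v' = (-0.0600, 1.8680, 1.0080)
(τ − ω×Iω)/I = (-3.8000, 0.3733, -0.9600)
ω + α·dt = (0.8960, 1.0299, 0.8232)
Hamilton product q⊗(0,ω) = (-0.3320069, 1.7132116, 0.3268272, -0.3128293)
q + ½dt·q⊗(0,ω), renormalized = (0.6316, 0.0043, 0.7033, -0.3262)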